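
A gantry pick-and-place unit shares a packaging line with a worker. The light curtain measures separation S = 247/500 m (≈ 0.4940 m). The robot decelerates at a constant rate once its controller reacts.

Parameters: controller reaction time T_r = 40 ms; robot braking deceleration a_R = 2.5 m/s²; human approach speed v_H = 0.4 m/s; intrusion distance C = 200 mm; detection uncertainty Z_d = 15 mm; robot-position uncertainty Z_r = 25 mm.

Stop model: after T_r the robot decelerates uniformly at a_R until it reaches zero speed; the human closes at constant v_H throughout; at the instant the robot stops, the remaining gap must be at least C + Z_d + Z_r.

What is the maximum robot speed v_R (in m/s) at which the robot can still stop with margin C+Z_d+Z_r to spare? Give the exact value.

v_R_max = 7/10 m/s = 0.7000 m/s

quadratic (1/5)·v² + (1/5)·v + (-119/500) = 0
  disc = (1/5)² − 4·(1/5)·(-119/500) = 144/625 ; √disc = 12/25
  v_R = (−(1/5) + 12/25) / (2·(1/5)) = 7/10 m/s
check:
stop time T_s = (7/10)/(5/2) = 0.2800 s
robot covers v_R·T_r = 0.7000·0.0400 = 0.0280 m before braking
robot covers 0.7000·0.2800 − ½·2.5000·0.2800² = 0.0980 m while stopping
human closes 0.4000·0.3200 = 0.1280 m
margins: 0.2000+0.0150+0.0250 = 0.2400 m
sum ≈ 0.0280+0.0980+0.1280+0.2400 ≈ 0.4940 m = S ✓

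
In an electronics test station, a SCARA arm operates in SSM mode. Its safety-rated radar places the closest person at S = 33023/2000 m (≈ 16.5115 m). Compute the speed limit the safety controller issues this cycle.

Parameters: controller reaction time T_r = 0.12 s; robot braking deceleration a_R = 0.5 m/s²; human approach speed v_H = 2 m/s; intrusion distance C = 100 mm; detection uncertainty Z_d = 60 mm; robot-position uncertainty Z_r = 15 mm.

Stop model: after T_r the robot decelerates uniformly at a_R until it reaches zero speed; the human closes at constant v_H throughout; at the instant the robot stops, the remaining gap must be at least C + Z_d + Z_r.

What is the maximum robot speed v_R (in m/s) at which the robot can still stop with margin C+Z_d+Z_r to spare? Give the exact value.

collect terms ⇒ (1)·v_R² + (103/25)·v_R + (-32193/2000) = 0
  disc = (103/25)² − 4·(1)·(-32193/2000) = 203401/2500 ; √disc = 451/50
  v_R = (−(103/25) + 451/50) / (2·(1)) = 49/20 m/s
check:
stop time T_s = (49/20)/(1/2) = 4.9000 s
robot in T_r: 2.4500·0.1200 = 0.2940 m
braking distance = 2.4500²/(2·0.5000) = 6.0025 m
person approaches 2.0000·(0.1200+4.9000) = 10.0400 m
margins: 0.1000+0.0600+0.0150 = 0.1750 m
sum ≈ 0.2940+6.0025+10.0400+0.1750 ≈ 16.5115 m = S ✓

v_R_max = 49/20 m/s = 2.4500 m/s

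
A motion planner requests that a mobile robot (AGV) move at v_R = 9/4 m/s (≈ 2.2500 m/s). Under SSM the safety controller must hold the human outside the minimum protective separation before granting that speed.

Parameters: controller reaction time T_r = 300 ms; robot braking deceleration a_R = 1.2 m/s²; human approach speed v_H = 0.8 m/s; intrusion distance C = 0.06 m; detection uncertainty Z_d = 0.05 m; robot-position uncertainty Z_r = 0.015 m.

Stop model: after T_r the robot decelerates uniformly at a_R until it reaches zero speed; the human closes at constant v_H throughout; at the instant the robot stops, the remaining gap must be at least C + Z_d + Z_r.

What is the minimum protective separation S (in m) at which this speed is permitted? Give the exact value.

S_min = 7439/1600 m = 4.6494 m

braking lasts T_s = (9/4)/(6/5) = 1.8750 s
robot in T_r: 2.2500·0.3000 = 0.6750 m
robot covers 2.2500·1.8750 − ½·1.2000·1.8750² = 2.1094 m while stopping
human closes 0.8000·2.1750 = 1.7400 m
margins: 0.0600+0.0500+0.0150 = 0.1250 m
S_min ≈ 0.6750+2.1094+1.7400+0.1250  ⇒  S_min = 7439/1600 m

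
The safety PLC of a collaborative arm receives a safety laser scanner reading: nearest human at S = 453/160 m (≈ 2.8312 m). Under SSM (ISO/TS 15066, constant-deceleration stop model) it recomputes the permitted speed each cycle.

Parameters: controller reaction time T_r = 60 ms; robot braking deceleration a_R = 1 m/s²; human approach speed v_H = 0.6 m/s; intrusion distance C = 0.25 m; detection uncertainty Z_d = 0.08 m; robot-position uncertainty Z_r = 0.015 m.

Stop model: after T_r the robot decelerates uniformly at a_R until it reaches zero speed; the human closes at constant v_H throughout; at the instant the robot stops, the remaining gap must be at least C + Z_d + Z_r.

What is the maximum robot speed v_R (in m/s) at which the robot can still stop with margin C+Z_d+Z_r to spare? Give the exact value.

quadratic (1/2)·v² + (33/50)·v + (-9801/4000) = 0
  disc = (33/50)² − 4·(1/2)·(-9801/4000) = 53361/10000 ; √disc = 231/100
  v_R = (−(33/50) + 231/100) / (2·(1/2)) = 33/20 m/s
check:
braking lasts T_s = (33/20)/1 = 1.6500 s
robot covers v_R·T_r = 1.6500·0.0600 = 0.0990 m before braking
braking distance = 1.6500²/(2·1.0000) = 1.3613 m
person approaches 0.6000·(0.0600+1.6500) = 1.0260 m
margins: 0.2500+0.0800+0.0150 = 0.3450 m
sum ≈ 0.0990+1.3613+1.0260+0.3450 ≈ 2.8312 m = S ✓

v_R_max = 33/20 m/s = 1.6500 m/s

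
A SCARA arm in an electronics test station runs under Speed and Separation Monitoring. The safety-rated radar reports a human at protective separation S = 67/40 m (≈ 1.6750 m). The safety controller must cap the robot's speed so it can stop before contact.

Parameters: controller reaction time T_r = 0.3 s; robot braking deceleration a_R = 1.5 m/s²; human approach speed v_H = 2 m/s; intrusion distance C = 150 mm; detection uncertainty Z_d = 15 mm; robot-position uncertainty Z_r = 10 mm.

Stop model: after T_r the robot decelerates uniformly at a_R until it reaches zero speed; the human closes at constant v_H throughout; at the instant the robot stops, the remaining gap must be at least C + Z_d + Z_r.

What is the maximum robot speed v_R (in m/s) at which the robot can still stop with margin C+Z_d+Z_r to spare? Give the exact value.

quadratic (1/3)·v² + (49/30)·v + (-9/10) = 0
  disc = (49/30)² − 4·(1/3)·(-9/10) = 3481/900 ; √disc = 59/30
  v_R = (−(49/30) + 59/30) / (2·(1/3)) = 1/2 m/s
check:
braking lasts T_s = (1/2)/(3/2) = 0.3333 s
reaction-phase robot travel = 0.5000·0.3000 = 0.1500 m
robot covers 0.5000·0.3333 − ½·1.5000·0.3333² = 0.0833 m while stopping
person approaches 2.0000·(0.3000+0.3333) = 1.2667 m
margins: 0.1500+0.0150+0.0100 = 0.1750 m
sum ≈ 0.1500+0.0833+1.2667+0.1750 ≈ 1.6750 m = S ✓

v_R_max = 1/2 m/s = 0.5000 m/s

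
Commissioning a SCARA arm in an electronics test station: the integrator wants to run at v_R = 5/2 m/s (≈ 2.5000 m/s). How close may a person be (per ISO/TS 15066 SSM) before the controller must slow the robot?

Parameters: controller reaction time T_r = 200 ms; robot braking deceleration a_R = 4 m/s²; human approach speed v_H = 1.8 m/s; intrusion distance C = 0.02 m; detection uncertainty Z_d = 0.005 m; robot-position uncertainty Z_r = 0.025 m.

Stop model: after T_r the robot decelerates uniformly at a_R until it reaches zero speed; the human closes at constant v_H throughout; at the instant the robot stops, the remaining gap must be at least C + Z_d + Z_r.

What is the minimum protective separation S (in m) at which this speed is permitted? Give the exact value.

S_min = 2253/800 m = 2.8163 m

braking lasts T_s = (5/2)/4 = 0.6250 s
reaction-phase robot travel = 2.5000·0.2000 = 0.5000 m
robot covers 2.5000·0.6250 − ½·4.0000·0.6250² = 0.7812 m while stopping
human over T_r+T_s: 1.8000·(0.2000+0.6250) = 1.4850 m
residual clearance needed = 0.0200+0.0050+0.0250 = 0.0500 m
S_min ≈ 0.5000+0.7812+1.4850+0.0500  ⇒  S_min = 2253/800 m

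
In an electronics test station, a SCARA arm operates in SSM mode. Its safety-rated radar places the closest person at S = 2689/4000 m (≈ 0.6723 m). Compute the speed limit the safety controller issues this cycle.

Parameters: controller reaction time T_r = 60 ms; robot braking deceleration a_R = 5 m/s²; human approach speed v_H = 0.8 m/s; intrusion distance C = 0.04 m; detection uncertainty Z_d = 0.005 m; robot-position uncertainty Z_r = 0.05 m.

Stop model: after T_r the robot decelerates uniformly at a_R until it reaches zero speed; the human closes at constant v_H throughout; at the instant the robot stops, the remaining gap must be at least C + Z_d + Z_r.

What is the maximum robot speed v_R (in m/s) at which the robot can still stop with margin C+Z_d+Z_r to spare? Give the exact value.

v_R_max = 29/20 m/s = 1.4500 m/s

collect terms ⇒ (1/10)·v_R² + (11/50)·v_R + (-2117/4000) = 0
  disc = (11/50)² − 4·(1/10)·(-2117/4000) = 2601/10000 ; √disc = 51/100
  v_R = (−(11/50) + 51/100) / (2·(1/10)) = 29/20 m/s
check:
braking lasts T_s = (29/20)/5 = 0.2900 s
robot covers v_R·T_r = 1.4500·0.0600 = 0.0870 m before braking
robot under decel: 1.4500²/(2·5.0000) = 0.2102 m
person approaches 0.8000·(0.0600+0.2900) = 0.2800 m
C+Z_d+Z_r = 0.0400+0.0050+0.0500 = 0.0950 m
sum ≈ 0.0870+0.2102+0.2800+0.0950 ≈ 0.6723 m = S ✓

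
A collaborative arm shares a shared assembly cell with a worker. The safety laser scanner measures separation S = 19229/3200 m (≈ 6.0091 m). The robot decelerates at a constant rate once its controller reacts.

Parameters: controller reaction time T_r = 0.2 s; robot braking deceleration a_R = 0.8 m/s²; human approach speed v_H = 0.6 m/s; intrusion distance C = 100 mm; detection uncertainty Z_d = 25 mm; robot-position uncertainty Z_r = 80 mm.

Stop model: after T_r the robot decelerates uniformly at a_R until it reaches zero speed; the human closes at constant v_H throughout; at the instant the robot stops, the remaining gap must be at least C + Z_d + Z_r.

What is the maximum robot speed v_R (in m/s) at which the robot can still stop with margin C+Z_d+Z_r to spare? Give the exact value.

collect terms ⇒ (5/8)·v_R² + (19/20)·v_R + (-18189/3200) = 0
  disc = (19/20)² − 4·(5/8)·(-18189/3200) = 96721/6400 ; √disc = 311/80
  v_R = (−(19/20) + 311/80) / (2·(5/8)) = 47/20 m/s
check:
braking lasts T_s = (47/20)/(4/5) = 2.9375 s
robot covers v_R·T_r = 2.3500·0.2000 = 0.4700 m before braking
robot covers 2.3500·2.9375 − ½·0.8000·2.9375² = 3.4516 m while stopping
person approaches 0.6000·(0.2000+2.9375) = 1.8825 m
C+Z_d+Z_r = 0.1000+0.0250+0.0800 = 0.2050 m
sum ≈ 0.4700+3.4516+1.8825+0.2050 ≈ 6.0091 m = S ✓

v_R_max = 47/20 m/s = 2.3500 m/s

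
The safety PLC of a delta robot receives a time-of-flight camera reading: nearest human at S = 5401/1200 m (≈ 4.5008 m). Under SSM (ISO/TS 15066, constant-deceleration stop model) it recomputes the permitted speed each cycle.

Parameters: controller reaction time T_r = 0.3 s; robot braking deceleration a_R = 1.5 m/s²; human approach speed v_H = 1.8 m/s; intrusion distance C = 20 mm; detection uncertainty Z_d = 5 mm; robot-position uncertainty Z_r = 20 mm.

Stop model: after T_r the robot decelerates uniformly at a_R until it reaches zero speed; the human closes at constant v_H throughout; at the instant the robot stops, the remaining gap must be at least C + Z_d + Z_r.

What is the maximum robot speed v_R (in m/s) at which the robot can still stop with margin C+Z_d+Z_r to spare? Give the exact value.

at the boundary: (1/3)·v² + (3/2)·v + (-4699/1200) = 0
  disc = (3/2)² − 4·(1/3)·(-4699/1200) = 1681/225 ; √disc = 41/15
  v_R = (−(3/2) + 41/15) / (2·(1/3)) = 37/20 m/s
check:
T_s = v_R/a_R = (37/20)/(3/2) = 1.2333 s
reaction-phase robot travel = 1.8500·0.3000 = 0.5550 m
braking distance = 1.8500²/(2·1.5000) = 1.1408 m
human closes 1.8000·1.5333 = 2.7600 m
margins: 0.0200+0.0050+0.0200 = 0.0450 m
sum ≈ 0.5550+1.1408+2.7600+0.0450 ≈ 4.5008 m = S ✓

v_R_max = 37/20 m/s = 1.8500 m/s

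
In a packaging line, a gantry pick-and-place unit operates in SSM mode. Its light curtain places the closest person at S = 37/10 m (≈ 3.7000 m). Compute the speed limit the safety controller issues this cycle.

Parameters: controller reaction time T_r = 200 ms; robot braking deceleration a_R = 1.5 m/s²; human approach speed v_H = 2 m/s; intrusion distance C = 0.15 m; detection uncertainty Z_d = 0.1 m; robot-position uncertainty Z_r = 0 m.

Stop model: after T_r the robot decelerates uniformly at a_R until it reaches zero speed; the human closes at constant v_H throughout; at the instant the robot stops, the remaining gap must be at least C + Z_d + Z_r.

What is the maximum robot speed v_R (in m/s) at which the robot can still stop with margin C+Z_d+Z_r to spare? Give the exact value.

v_R_max = 3/2 m/s = 1.5000 m/s

quadratic (1/3)·v² + (23/15)·v + (-61/20) = 0
  disc = (23/15)² − 4·(1/3)·(-61/20) = 1444/225 ; √disc = 38/15
  v_R = (−(23/15) + 38/15) / (2·(1/3)) = 3/2 m/s
check:
stop time T_s = (3/2)/(3/2) = 1.0000 s
robot covers v_R·T_r = 1.5000·0.2000 = 0.3000 m before braking
robot covers 1.5000·1.0000 − ½·1.5000·1.0000² = 0.7500 m while stopping
human closes 2.0000·1.2000 = 2.4000 m
residual clearance needed = 0.1500+0.1000+0.0000 = 0.2500 m
sum ≈ 0.3000+0.7500+2.4000+0.2500 ≈ 3.7000 m = S ✓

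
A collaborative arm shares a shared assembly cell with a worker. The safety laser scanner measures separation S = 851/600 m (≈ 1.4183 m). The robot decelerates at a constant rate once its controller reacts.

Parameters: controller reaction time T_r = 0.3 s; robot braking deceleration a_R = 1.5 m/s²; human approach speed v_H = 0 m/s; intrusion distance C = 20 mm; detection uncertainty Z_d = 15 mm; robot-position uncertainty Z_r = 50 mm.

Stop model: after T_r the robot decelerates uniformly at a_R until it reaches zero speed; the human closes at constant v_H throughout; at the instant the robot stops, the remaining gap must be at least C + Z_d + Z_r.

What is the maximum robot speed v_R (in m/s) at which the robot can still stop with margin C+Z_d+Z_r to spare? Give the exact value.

at the boundary: (1/3)·v² + (3/10)·v + (-4/3) = 0
  disc = (3/10)² − 4·(1/3)·(-4/3) = 1681/900 ; √disc = 41/30
  v_R = (−(3/10) + 41/30) / (2·(1/3)) = 8/5 m/s
check:
T_s = v_R/a_R = (8/5)/(3/2) = 1.0667 s
robot in T_r: 1.6000·0.3000 = 0.4800 m
robot covers 1.6000·1.0667 − ½·1.5000·1.0667² = 0.8533 m while stopping
human closes 0.0000·1.3667 = 0.0000 m
C+Z_d+Z_r = 0.0200+0.0150+0.0500 = 0.0850 m
sum ≈ 0.4800+0.8533+0.0000+0.0850 ≈ 1.4183 m = S ✓

v_R_max = 8/5 m/s = 1.6000 m/s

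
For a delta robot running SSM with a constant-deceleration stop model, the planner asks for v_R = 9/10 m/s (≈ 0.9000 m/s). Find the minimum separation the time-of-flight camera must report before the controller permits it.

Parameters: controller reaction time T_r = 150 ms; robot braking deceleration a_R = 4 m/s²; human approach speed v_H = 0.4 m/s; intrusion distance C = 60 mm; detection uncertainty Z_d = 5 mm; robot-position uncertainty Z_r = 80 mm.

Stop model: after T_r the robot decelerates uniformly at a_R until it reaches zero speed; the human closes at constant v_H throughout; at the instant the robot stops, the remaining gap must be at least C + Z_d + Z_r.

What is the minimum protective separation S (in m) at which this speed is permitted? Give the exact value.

braking lasts T_s = (9/10)/4 = 0.2250 s
robot covers v_R·T_r = 0.9000·0.1500 = 0.1350 m before braking
robot under decel: 0.9000²/(2·4.0000) = 0.1013 m
human closes 0.4000·0.3750 = 0.1500 m
residual clearance needed = 0.0600+0.0050+0.0800 = 0.1450 m
S_min ≈ 0.1350+0.1013+0.1500+0.1450  ⇒  S_min = 17/32 m

S_min = 17/32 m = 0.5312 m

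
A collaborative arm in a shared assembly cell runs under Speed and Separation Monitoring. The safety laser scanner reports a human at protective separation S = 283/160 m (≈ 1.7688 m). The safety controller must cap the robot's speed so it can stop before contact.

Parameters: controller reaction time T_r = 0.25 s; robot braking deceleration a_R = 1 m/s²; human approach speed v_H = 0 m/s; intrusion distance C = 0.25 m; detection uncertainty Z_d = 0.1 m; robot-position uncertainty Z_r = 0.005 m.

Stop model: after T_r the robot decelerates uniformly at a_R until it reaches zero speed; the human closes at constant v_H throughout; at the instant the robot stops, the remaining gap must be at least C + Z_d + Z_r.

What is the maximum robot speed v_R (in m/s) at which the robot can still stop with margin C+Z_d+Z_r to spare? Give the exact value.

quadratic (1/2)·v² + (1/4)·v + (-1131/800) = 0
  disc = (1/4)² − 4·(1/2)·(-1131/800) = 289/100 ; √disc = 17/10
  v_R = (−(1/4) + 17/10) / (2·(1/2)) = 29/20 m/s
check:
T_s = v_R/a_R = (29/20)/1 = 1.4500 s
robot in T_r: 1.4500·0.2500 = 0.3625 m
robot under decel: 1.4500²/(2·1.0000) = 1.0513 m
person approaches 0.0000·(0.2500+1.4500) = 0.0000 m
residual clearance needed = 0.2500+0.1000+0.0050 = 0.3550 m
sum ≈ 0.3625+1.0513+0.0000+0.3550 ≈ 1.7688 m = S ✓

v_R_max = 29/20 m/s = 1.4500 m/s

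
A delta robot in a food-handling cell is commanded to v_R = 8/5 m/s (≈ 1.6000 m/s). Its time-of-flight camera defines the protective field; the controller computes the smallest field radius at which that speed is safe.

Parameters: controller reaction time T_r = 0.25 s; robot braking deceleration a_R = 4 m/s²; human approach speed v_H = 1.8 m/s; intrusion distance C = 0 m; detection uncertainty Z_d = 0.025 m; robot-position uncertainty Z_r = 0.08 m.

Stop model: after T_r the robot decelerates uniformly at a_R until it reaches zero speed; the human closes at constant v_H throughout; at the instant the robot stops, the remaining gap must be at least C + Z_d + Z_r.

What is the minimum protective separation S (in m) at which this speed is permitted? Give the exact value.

T_s = v_R/a_R = (8/5)/4 = 0.4000 s
robot in T_r: 1.6000·0.2500 = 0.4000 m
robot under decel: 1.6000²/(2·4.0000) = 0.3200 m
human closes 1.8000·0.6500 = 1.1700 m
C+Z_d+Z_r = 0.0000+0.0250+0.0800 = 0.1050 m
S_min ≈ 0.4000+0.3200+1.1700+0.1050  ⇒  S_min = 399/200 m

S_min = 399/200 m = 1.9950 m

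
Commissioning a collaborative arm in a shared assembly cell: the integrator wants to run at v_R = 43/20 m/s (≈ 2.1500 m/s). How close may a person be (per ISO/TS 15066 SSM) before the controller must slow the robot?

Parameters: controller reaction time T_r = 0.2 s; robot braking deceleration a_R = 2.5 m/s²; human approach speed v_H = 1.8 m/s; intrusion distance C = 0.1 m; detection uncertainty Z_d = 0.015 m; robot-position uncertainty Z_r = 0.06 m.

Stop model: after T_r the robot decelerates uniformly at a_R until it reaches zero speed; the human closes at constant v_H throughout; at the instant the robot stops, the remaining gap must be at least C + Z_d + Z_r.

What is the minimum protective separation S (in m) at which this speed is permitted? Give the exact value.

S_min = 55/16 m = 3.4375 m

stop time T_s = (43/20)/(5/2) = 0.8600 s
robot in T_r: 2.1500·0.2000 = 0.4300 m
braking distance = 2.1500²/(2·2.5000) = 0.9245 m
person approaches 1.8000·(0.2000+0.8600) = 1.9080 m
residual clearance needed = 0.1000+0.0150+0.0600 = 0.1750 m
S_min ≈ 0.4300+0.9245+1.9080+0.1750  ⇒  S_min = 55/16 m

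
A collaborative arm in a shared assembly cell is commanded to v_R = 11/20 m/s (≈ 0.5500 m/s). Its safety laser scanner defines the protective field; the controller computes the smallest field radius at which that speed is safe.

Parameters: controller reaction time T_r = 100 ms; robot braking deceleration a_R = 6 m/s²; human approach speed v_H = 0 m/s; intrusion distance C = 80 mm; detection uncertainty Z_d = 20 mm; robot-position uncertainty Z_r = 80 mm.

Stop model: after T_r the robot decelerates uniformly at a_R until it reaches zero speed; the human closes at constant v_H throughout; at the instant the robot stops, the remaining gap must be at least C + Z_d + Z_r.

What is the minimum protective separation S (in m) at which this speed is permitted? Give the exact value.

S_min = 1249/4800 m = 0.2602 m

T_s = v_R/a_R = (11/20)/6 = 0.0917 s
reaction-phase robot travel = 0.5500·0.1000 = 0.0550 m
robot under decel: 0.5500²/(2·6.0000) = 0.0252 m
human over T_r+T_s: 0.0000·(0.1000+0.0917) = 0.0000 m
margins: 0.0800+0.0200+0.0800 = 0.1800 m
S_min ≈ 0.0550+0.0252+0.0000+0.1800  ⇒  S_min = 1249/4800 m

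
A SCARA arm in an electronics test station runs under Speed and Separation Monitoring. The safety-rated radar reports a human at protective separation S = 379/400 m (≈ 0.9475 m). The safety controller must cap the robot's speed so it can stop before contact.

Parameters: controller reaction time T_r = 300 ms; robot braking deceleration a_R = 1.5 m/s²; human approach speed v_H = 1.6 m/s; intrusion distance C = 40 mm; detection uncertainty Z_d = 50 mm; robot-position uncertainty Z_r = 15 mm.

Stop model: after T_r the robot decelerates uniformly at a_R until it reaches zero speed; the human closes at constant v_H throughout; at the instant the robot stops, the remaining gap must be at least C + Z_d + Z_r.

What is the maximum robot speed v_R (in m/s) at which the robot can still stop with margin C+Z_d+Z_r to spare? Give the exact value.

at the boundary: (1/3)·v² + (41/30)·v + (-29/80) = 0
  disc = (41/30)² − 4·(1/3)·(-29/80) = 529/225 ; √disc = 23/15
  v_R = (−(41/30) + 23/15) / (2·(1/3)) = 1/4 m/s
check:
braking lasts T_s = (1/4)/(3/2) = 0.1667 s
robot covers v_R·T_r = 0.2500·0.3000 = 0.0750 m before braking
braking distance = 0.2500²/(2·1.5000) = 0.0208 m
human over T_r+T_s: 1.6000·(0.3000+0.1667) = 0.7467 m
margins: 0.0400+0.0500+0.0150 = 0.1050 m
sum ≈ 0.0750+0.0208+0.7467+0.1050 ≈ 0.9475 m = S ✓

v_R_max = 1/4 m/s = 0.2500 m/s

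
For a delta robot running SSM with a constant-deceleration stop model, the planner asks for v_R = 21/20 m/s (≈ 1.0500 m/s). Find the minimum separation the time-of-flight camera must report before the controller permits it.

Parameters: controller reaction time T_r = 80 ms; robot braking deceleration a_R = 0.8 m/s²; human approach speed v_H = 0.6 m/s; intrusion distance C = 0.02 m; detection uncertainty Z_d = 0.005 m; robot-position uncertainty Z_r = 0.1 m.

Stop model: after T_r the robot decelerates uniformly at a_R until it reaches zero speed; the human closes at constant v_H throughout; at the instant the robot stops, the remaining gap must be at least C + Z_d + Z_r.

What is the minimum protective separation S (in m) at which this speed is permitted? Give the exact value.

T_s = v_R/a_R = (21/20)/(4/5) = 1.3125 s
robot covers v_R·T_r = 1.0500·0.0800 = 0.0840 m before braking
robot under decel: 1.0500²/(2·0.8000) = 0.6891 m
person approaches 0.6000·(0.0800+1.3125) = 0.8355 m
margins: 0.0200+0.0050+0.1000 = 0.1250 m
S_min ≈ 0.0840+0.6891+0.8355+0.1250  ⇒  S_min = 27737/16000 m

S_min = 27737/16000 m = 1.7336 m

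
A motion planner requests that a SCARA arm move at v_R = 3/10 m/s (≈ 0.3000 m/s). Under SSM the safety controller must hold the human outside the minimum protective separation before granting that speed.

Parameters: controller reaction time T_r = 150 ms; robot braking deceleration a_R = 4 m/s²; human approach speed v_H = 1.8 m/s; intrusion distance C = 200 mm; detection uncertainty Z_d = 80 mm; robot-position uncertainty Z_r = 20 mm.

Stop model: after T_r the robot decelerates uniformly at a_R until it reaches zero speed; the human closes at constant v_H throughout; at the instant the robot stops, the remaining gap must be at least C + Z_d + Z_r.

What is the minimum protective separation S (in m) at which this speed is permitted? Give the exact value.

S_min = 609/800 m = 0.7612 m

braking lasts T_s = (3/10)/4 = 0.0750 s
robot in T_r: 0.3000·0.1500 = 0.0450 m
braking distance = 0.3000²/(2·4.0000) = 0.0112 m
human over T_r+T_s: 1.8000·(0.1500+0.0750) = 0.4050 m
C+Z_d+Z_r = 0.2000+0.0800+0.0200 = 0.3000 m
S_min ≈ 0.0450+0.0112+0.4050+0.3000  ⇒  S_min = 609/800 m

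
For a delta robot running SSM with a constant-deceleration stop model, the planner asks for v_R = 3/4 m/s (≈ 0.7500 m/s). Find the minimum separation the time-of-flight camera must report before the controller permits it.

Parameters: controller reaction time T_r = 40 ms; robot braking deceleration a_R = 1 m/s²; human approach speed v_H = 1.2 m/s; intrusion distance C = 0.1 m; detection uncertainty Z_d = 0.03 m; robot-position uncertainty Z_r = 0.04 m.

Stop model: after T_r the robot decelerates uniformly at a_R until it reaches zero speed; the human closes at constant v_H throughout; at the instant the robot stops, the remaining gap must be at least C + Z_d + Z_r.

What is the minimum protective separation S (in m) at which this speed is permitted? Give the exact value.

stop time T_s = (3/4)/1 = 0.7500 s
reaction-phase robot travel = 0.7500·0.0400 = 0.0300 m
robot covers 0.7500·0.7500 − ½·1.0000·0.7500² = 0.2812 m while stopping
human closes 1.2000·0.7900 = 0.9480 m
C+Z_d+Z_r = 0.1000+0.0300+0.0400 = 0.1700 m
S_min ≈ 0.0300+0.2812+0.9480+0.1700  ⇒  S_min = 5717/4000 m

S_min = 5717/4000 m = 1.4292 m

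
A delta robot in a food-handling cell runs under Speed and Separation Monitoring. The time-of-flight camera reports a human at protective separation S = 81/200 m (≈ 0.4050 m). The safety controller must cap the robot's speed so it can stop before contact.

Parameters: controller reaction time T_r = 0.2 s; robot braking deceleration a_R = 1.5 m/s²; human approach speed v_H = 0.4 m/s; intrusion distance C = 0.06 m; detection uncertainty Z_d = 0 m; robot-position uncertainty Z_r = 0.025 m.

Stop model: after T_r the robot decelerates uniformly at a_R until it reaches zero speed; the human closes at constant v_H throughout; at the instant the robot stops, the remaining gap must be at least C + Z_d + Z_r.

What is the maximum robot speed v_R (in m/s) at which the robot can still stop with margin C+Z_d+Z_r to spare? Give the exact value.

v_R_max = 2/5 m/s = 0.4000 m/s

collect terms ⇒ (1/3)·v_R² + (7/15)·v_R + (-6/25) = 0
  disc = (7/15)² − 4·(1/3)·(-6/25) = 121/225 ; √disc = 11/15
  v_R = (−(7/15) + 11/15) / (2·(1/3)) = 2/5 m/s
check:
stop time T_s = (2/5)/(3/2) = 0.2667 s
robot covers v_R·T_r = 0.4000·0.2000 = 0.0800 m before braking
robot under decel: 0.4000²/(2·1.5000) = 0.0533 m
human over T_r+T_s: 0.4000·(0.2000+0.2667) = 0.1867 m
C+Z_d+Z_r = 0.0600+0.0000+0.0250 = 0.0850 m
sum ≈ 0.0800+0.0533+0.1867+0.0850 ≈ 0.4050 m = S ✓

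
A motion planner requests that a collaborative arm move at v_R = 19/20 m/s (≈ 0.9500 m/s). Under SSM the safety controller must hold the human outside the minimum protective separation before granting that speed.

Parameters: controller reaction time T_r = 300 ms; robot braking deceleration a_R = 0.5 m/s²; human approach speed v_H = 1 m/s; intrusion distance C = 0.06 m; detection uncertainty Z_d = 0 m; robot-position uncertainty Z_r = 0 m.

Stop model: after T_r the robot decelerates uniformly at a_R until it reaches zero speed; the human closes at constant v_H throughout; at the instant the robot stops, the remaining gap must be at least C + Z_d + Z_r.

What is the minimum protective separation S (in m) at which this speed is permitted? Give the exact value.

T_s = v_R/a_R = (19/20)/(1/2) = 1.9000 s
robot in T_r: 0.9500·0.3000 = 0.2850 m
braking distance = 0.9500²/(2·0.5000) = 0.9025 m
person approaches 1.0000·(0.3000+1.9000) = 2.2000 m
C+Z_d+Z_r = 0.0600+0.0000+0.0000 = 0.0600 m
S_min ≈ 0.2850+0.9025+2.2000+0.0600  ⇒  S_min = 1379/400 m

S_min = 1379/400 m = 3.4475 m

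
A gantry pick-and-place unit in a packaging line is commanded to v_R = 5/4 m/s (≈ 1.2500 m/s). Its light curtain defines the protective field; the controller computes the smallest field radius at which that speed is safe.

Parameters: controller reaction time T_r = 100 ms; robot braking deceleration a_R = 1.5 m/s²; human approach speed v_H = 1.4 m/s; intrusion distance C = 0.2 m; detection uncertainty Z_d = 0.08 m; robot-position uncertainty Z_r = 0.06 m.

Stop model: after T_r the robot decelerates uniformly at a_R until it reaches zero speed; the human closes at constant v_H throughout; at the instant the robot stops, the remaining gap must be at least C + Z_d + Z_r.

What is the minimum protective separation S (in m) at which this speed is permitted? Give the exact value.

stop time T_s = (5/4)/(3/2) = 0.8333 s
reaction-phase robot travel = 1.2500·0.1000 = 0.1250 m
robot covers 1.2500·0.8333 − ½·1.5000·0.8333² = 0.5208 m while stopping
human closes 1.4000·0.9333 = 1.3067 m
C+Z_d+Z_r = 0.2000+0.0800+0.0600 = 0.3400 m
S_min ≈ 0.1250+0.5208+1.3067+0.3400  ⇒  S_min = 917/400 m

S_min = 917/400 m = 2.2925 m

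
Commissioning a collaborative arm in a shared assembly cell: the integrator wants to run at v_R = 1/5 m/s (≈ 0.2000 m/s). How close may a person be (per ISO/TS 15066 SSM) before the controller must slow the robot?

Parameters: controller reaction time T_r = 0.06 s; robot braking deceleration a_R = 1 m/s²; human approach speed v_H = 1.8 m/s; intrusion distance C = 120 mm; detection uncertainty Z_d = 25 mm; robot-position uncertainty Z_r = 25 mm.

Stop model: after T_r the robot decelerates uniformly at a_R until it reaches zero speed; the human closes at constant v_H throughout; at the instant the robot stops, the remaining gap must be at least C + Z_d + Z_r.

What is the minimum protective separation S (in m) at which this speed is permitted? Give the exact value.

S_min = 67/100 m = 0.6700 m

T_s = v_R/a_R = (1/5)/1 = 0.2000 s
robot in T_r: 0.2000·0.0600 = 0.0120 m
robot covers 0.2000·0.2000 − ½·1.0000·0.2000² = 0.0200 m while stopping
human over T_r+T_s: 1.8000·(0.0600+0.2000) = 0.4680 m
residual clearance needed = 0.1200+0.0250+0.0250 = 0.1700 m
S_min ≈ 0.0120+0.0200+0.4680+0.1700  ⇒  S_min = 67/100 m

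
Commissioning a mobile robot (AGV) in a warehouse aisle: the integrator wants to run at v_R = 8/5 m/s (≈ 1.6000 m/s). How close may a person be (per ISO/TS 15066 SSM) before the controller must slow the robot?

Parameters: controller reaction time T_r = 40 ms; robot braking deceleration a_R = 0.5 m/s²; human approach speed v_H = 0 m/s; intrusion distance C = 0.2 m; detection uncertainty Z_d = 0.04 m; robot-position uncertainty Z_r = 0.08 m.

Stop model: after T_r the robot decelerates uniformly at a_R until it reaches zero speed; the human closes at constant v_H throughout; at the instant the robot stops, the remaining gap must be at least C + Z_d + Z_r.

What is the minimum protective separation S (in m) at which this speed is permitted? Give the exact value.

S_min = 368/125 m = 2.9440 m

T_s = v_R/a_R = (8/5)/(1/2) = 3.2000 s
robot in T_r: 1.6000·0.0400 = 0.0640 m
robot covers 1.6000·3.2000 − ½·0.5000·3.2000² = 2.5600 m while stopping
human over T_r+T_s: 0.0000·(0.0400+3.2000) = 0.0000 m
margins: 0.2000+0.0400+0.0800 = 0.3200 m
S_min ≈ 0.0640+2.5600+0.0000+0.3200  ⇒  S_min = 368/125 m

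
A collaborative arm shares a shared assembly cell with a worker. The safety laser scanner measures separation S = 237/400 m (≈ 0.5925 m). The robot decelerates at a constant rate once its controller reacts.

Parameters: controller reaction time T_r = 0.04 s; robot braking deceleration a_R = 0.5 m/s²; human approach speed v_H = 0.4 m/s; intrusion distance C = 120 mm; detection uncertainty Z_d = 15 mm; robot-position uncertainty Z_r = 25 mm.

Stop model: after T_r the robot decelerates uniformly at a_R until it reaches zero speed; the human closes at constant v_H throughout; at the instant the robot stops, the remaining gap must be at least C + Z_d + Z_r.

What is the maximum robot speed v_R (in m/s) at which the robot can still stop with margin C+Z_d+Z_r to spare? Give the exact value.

v_R_max = 7/20 m/s = 0.3500 m/s

collect terms ⇒ (1)·v_R² + (21/25)·v_R + (-833/2000) = 0
  disc = (21/25)² − 4·(1)·(-833/2000) = 5929/2500 ; √disc = 77/50
  v_R = (−(21/25) + 77/50) / (2·(1)) = 7/20 m/s
check:
braking lasts T_s = (7/20)/(1/2) = 0.7000 s
reaction-phase robot travel = 0.3500·0.0400 = 0.0140 m
braking distance = 0.3500²/(2·0.5000) = 0.1225 m
person approaches 0.4000·(0.0400+0.7000) = 0.2960 m
C+Z_d+Z_r = 0.1200+0.0150+0.0250 = 0.1600 m
sum ≈ 0.0140+0.1225+0.2960+0.1600 ≈ 0.5925 m = S ✓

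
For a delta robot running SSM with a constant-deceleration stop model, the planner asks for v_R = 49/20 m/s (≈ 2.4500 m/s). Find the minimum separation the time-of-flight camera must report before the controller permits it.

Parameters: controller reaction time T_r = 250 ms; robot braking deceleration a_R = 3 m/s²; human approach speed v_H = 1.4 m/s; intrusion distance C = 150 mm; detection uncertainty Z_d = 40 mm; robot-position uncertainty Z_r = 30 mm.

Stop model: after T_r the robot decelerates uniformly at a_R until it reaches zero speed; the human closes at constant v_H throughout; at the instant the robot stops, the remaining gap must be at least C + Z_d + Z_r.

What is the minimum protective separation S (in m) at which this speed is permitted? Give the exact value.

braking lasts T_s = (49/20)/3 = 0.8167 s
reaction-phase robot travel = 2.4500·0.2500 = 0.6125 m
robot under decel: 2.4500²/(2·3.0000) = 1.0004 m
person approaches 1.4000·(0.2500+0.8167) = 1.4933 m
margins: 0.1500+0.0400+0.0300 = 0.2200 m
S_min ≈ 0.6125+1.0004+1.4933+0.2200  ⇒  S_min = 2661/800 m

S_min = 2661/800 m = 3.3262 m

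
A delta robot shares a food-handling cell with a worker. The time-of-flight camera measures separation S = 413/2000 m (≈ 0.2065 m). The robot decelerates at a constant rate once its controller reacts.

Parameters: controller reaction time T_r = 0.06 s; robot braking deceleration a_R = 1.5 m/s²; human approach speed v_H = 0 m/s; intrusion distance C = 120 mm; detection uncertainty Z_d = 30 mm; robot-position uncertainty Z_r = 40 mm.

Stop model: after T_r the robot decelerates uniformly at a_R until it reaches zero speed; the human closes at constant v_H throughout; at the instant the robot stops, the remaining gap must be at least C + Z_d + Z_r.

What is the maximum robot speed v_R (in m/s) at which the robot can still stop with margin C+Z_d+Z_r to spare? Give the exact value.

collect terms ⇒ (1/3)·v_R² + (3/50)·v_R + (-33/2000) = 0
  disc = (3/50)² − 4·(1/3)·(-33/2000) = 16/625 ; √disc = 4/25
  v_R = (−(3/50) + 4/25) / (2·(1/3)) = 3/20 m/s
check:
T_s = v_R/a_R = (3/20)/(3/2) = 0.1000 s
robot in T_r: 0.1500·0.0600 = 0.0090 m
robot covers 0.1500·0.1000 − ½·1.5000·0.1000² = 0.0075 m while stopping
human closes 0.0000·0.1600 = 0.0000 m
residual clearance needed = 0.1200+0.0300+0.0400 = 0.1900 m
sum ≈ 0.0090+0.0075+0.0000+0.1900 ≈ 0.2065 m = S ✓

v_R_max = 3/20 m/s = 0.1500 m/s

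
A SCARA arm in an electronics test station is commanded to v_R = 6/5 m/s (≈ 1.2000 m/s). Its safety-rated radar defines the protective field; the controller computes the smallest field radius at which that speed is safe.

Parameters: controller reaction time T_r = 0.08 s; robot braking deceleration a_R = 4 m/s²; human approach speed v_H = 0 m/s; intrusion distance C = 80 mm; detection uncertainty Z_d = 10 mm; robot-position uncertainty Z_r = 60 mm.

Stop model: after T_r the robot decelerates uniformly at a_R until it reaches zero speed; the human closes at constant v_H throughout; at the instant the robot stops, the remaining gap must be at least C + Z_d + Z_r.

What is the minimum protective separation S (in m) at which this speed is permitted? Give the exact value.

T_s = v_R/a_R = (6/5)/4 = 0.3000 s
reaction-phase robot travel = 1.2000·0.0800 = 0.0960 m
robot covers 1.2000·0.3000 − ½·4.0000·0.3000² = 0.1800 m while stopping
human over T_r+T_s: 0.0000·(0.0800+0.3000) = 0.0000 m
margins: 0.0800+0.0100+0.0600 = 0.1500 m
S_min ≈ 0.0960+0.1800+0.0000+0.1500  ⇒  S_min = 213/500 m

S_min = 213/500 m = 0.4260 m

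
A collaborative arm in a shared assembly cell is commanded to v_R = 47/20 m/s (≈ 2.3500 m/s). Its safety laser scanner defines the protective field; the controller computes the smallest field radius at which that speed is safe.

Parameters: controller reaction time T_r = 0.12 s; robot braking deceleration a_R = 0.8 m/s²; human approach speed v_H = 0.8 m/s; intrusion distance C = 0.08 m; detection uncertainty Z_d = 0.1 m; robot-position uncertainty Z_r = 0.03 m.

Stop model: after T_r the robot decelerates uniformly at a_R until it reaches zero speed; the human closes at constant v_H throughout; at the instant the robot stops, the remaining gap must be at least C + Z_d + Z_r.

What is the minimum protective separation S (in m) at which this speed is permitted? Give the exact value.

T_s = v_R/a_R = (47/20)/(4/5) = 2.9375 s
robot covers v_R·T_r = 2.3500·0.1200 = 0.2820 m before braking
robot under decel: 2.3500²/(2·0.8000) = 3.4516 m
human over T_r+T_s: 0.8000·(0.1200+2.9375) = 2.4460 m
C+Z_d+Z_r = 0.0800+0.1000+0.0300 = 0.2100 m
S_min ≈ 0.2820+3.4516+2.4460+0.2100  ⇒  S_min = 102233/16000 m

S_min = 102233/16000 m = 6.3896 m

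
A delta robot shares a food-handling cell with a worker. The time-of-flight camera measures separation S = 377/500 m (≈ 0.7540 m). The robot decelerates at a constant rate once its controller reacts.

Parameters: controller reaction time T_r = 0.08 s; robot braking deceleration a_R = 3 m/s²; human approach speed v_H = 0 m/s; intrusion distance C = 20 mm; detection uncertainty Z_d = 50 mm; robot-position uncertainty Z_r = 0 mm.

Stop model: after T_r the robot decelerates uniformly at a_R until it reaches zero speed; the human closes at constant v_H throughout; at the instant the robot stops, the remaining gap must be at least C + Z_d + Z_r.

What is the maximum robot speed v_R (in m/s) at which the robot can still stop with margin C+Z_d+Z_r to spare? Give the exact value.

v_R_max = 9/5 m/s = 1.8000 m/s

collect terms ⇒ (1/6)·v_R² + (2/25)·v_R + (-171/250) = 0
  disc = (2/25)² − 4·(1/6)·(-171/250) = 289/625 ; √disc = 17/25
  v_R = (−(2/25) + 17/25) / (2·(1/6)) = 9/5 m/s
check:
braking lasts T_s = (9/5)/3 = 0.6000 s
robot in T_r: 1.8000·0.0800 = 0.1440 m
braking distance = 1.8000²/(2·3.0000) = 0.5400 m
human closes 0.0000·0.6800 = 0.0000 m
C+Z_d+Z_r = 0.0200+0.0500+0.0000 = 0.0700 m
sum ≈ 0.1440+0.5400+0.0000+0.0700 ≈ 0.7540 m = S ✓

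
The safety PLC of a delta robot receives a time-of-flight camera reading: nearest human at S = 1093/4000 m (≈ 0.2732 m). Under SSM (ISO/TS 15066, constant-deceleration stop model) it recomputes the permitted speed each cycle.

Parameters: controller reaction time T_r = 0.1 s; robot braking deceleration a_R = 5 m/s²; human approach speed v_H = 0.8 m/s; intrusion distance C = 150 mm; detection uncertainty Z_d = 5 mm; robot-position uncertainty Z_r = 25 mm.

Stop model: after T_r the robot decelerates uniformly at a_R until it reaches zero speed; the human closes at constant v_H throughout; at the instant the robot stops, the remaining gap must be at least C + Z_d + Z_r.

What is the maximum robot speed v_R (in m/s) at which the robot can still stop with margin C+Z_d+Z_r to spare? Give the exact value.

collect terms ⇒ (1/10)·v_R² + (13/50)·v_R + (-53/4000) = 0
  disc = (13/50)² − 4·(1/10)·(-53/4000) = 729/10000 ; √disc = 27/100
  v_R = (−(13/50) + 27/100) / (2·(1/10)) = 1/20 m/s
check:
T_s = v_R/a_R = (1/20)/5 = 0.0100 s
reaction-phase robot travel = 0.0500·0.1000 = 0.0050 m
robot covers 0.0500·0.0100 − ½·5.0000·0.0100² = 0.0003 m while stopping
human over T_r+T_s: 0.8000·(0.1000+0.0100) = 0.0880 m
margins: 0.1500+0.0050+0.0250 = 0.1800 m
sum ≈ 0.0050+0.0003+0.0880+0.1800 ≈ 0.2732 m = S ✓

v_R_max = 1/20 m/s = 0.0500 m/s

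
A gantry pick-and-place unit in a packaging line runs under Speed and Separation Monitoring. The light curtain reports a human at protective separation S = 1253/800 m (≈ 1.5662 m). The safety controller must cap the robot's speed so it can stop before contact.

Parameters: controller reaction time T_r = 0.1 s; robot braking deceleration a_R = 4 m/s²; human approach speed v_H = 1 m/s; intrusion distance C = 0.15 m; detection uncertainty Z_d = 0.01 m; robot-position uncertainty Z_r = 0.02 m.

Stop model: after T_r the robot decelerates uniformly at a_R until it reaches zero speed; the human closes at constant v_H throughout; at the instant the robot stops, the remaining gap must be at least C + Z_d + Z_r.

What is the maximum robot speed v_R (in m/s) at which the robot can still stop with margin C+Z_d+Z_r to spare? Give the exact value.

v_R_max = 21/10 m/s = 2.1000 m/s

at the boundary: (1/8)·v² + (7/20)·v + (-1029/800) = 0
  disc = (7/20)² − 4·(1/8)·(-1029/800) = 49/64 ; √disc = 7/8
  v_R = (−(7/20) + 7/8) / (2·(1/8)) = 21/10 m/s
check:
braking lasts T_s = (21/10)/4 = 0.5250 s
robot in T_r: 2.1000·0.1000 = 0.2100 m
braking distance = 2.1000²/(2·4.0000) = 0.5513 m
human over T_r+T_s: 1.0000·(0.1000+0.5250) = 0.6250 m
residual clearance needed = 0.1500+0.0100+0.0200 = 0.1800 m
sum ≈ 0.2100+0.5513+0.6250+0.1800 ≈ 1.5662 m = S ✓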